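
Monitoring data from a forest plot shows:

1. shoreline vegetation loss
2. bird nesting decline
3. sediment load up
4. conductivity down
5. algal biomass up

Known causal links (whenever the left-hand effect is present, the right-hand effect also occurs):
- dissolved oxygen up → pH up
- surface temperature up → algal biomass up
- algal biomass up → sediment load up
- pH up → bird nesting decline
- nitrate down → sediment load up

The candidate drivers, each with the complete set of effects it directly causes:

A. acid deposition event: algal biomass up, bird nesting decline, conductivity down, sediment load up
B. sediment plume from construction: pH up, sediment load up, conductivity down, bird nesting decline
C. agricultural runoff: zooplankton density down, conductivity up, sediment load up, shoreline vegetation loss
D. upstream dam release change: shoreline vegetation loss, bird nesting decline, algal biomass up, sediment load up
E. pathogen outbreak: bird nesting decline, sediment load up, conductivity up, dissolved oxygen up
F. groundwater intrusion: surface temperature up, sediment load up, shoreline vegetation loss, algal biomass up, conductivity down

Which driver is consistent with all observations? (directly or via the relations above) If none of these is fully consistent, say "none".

Checking each candidate against the observations:
(A) acid deposition event — does not account for shoreline vegetation loss
(B) sediment plume from construction — does not account for shoreline vegetation loss, algal biomass up
(C) agricultural runoff — shoreline vegetation loss match; bird nesting decline miss; sediment load up match; conductivity down miss; algal biomass up miss
(D) upstream dam release change — shoreline vegetation loss match; bird nesting decline match; sediment load up match; conductivity down miss; algal biomass up match
(E) pathogen outbreak — shoreline vegetation loss miss; bird nesting decline match; sediment load up match; conductivity down miss; algal biomass up miss
(F) groundwater intrusion — does not account for bird nesting decline
Every candidate fails on at least one observation.

none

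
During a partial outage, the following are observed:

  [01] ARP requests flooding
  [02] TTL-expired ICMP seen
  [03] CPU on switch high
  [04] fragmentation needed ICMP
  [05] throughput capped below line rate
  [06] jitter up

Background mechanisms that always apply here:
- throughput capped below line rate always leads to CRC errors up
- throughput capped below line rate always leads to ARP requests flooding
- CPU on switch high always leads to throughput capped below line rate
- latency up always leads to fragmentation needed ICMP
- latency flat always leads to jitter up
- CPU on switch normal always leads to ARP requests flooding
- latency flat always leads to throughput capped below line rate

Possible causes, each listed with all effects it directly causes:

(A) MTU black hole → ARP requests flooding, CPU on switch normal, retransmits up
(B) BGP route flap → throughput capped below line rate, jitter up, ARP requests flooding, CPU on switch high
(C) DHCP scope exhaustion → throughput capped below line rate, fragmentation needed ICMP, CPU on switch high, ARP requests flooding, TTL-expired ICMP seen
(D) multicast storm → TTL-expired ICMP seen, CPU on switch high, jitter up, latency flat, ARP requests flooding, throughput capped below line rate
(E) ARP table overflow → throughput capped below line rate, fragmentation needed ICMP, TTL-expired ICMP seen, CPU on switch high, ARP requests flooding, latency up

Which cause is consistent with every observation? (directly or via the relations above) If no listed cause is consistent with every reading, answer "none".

none

For each candidate, compare predicted effects to what was observed:
(A) MTU black hole — ARP requests flooding yes; TTL-expired ICMP seen NO; CPU on switch high NO; fragmentation needed ICMP NO; throughput capped below line rate NO; jitter up NO
(B) BGP route flap — ARP requests flooding yes; TTL-expired ICMP seen NO; CPU on switch high yes; fragmentation needed ICMP NO; throughput capped below line rate yes; jitter up yes
(C) DHCP scope exhaustion — does not account for jitter up
(D) multicast storm — ARP requests flooding yes; TTL-expired ICMP seen yes; CPU on switch high yes; fragmentation needed ICMP NO; throughput capped below line rate yes; jitter up yes
(E) ARP table overflow — ARP requests flooding yes; TTL-expired ICMP seen yes; CPU on switch high yes; fragmentation needed ICMP yes; throughput capped below line rate yes; jitter up NO
No candidate is consistent with all observations.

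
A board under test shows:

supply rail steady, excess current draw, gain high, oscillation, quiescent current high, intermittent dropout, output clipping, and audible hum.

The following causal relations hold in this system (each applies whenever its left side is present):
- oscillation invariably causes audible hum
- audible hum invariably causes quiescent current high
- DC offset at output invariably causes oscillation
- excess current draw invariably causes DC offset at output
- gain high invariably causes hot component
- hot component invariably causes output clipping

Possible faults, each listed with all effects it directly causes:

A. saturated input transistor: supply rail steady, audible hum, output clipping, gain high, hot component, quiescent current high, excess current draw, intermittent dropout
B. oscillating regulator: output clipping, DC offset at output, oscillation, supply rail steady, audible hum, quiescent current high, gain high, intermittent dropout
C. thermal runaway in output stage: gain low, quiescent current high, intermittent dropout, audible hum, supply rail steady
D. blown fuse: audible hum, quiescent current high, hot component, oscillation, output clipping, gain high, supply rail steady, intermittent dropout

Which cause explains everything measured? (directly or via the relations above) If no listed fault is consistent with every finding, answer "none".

For each candidate, compare predicted effects to what was observed:
(A) saturated input transistor — accounts for every observation (oscillation by excess current draw → DC offset at output → oscillation)
(B) oscillating regulator — supply rail steady yes; excess current draw NO; gain high yes; oscillation yes; quiescent current high yes; intermittent dropout yes; output clipping yes; audible hum yes
(C) thermal runaway in output stage — supply rail steady yes; excess current draw NO; gain high NO; oscillation NO; quiescent current high yes; intermittent dropout yes; output clipping NO; audible hum yes
(D) blown fuse — does not account for excess current draw
(A) alone accounts for all the evidence.

A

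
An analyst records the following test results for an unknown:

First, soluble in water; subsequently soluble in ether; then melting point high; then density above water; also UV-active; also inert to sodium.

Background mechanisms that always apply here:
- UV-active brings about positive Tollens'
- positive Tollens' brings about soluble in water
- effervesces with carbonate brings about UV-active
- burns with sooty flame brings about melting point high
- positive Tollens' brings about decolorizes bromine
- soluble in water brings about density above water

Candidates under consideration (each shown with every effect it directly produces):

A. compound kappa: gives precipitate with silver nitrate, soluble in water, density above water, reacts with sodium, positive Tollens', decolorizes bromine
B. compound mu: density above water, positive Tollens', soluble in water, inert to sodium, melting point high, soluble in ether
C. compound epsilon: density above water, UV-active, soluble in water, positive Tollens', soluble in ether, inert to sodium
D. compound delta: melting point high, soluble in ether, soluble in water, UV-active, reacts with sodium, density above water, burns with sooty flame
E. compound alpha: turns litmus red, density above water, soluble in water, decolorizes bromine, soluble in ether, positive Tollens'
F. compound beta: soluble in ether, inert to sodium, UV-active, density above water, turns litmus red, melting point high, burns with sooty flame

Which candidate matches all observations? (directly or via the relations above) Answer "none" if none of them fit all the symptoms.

Testing each hypothesis:
(A) compound kappa — fails on soluble in ether, melting point high, UV-active, inert to sodium (predicts reacts with sodium, not inert to sodium)
(B) compound mu — soluble in water match; soluble in ether match; melting point high match; density above water match; UV-active miss; inert to sodium match
(C) compound epsilon — does not account for melting point high
(D) compound delta — fails on inert to sodium (predicts reacts with sodium, not inert to sodium)
(E) compound alpha — soluble in water match; soluble in ether match; melting point high miss; density above water match; UV-active miss; inert to sodium miss
(F) compound beta — soluble in water match (through UV-active → positive Tollens' → soluble in water); soluble in ether match; melting point high match; density above water match; UV-active match; inert to sodium match
Only (F) is consistent with every observation.

F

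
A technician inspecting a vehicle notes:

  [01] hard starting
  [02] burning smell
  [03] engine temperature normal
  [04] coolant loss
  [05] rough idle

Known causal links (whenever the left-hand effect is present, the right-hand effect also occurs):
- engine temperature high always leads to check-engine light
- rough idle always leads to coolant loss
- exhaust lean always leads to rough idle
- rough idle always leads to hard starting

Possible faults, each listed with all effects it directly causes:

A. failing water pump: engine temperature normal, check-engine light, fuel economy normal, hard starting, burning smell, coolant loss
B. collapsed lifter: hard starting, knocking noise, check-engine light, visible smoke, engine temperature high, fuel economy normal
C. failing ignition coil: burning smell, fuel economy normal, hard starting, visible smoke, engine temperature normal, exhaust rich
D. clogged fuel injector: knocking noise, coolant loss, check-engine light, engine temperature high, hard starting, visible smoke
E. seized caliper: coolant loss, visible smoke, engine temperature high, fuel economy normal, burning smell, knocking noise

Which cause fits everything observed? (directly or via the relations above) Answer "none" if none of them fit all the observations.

none

Checking each candidate against the observations:
(A) failing water pump — does not account for rough idle
(B) collapsed lifter — hard starting ✓; burning smell ✗; engine temperature normal ✗; coolant loss ✗; rough idle ✗
(C) failing ignition coil — hard starting ✓; burning smell ✓; engine temperature normal ✓; coolant loss ✗; rough idle ✗
(D) clogged fuel injector — hard starting ✓; burning smell ✗; engine temperature normal ✗; coolant loss ✓; rough idle ✗
(E) seized caliper — fails on hard starting, engine temperature normal, rough idle (predicts engine temperature high, not engine temperature normal)
None of the listed candidates fits everything.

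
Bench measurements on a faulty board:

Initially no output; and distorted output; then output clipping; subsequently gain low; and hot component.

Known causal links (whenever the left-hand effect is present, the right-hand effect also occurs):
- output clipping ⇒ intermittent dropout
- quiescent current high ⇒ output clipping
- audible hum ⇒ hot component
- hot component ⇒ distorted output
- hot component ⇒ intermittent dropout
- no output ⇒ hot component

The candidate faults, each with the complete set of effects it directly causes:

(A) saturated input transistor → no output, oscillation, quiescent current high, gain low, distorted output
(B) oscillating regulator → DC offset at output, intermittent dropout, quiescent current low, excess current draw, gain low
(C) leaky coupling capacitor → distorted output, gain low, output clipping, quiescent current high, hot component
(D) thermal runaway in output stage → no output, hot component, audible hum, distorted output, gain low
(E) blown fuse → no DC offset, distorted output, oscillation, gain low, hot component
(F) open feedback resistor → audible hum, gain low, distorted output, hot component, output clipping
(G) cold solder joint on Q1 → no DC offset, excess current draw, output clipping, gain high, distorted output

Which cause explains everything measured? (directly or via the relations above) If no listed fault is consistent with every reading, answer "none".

A

Per-candidate check:
(A) saturated input transistor — accounts for every observation (output clipping through quiescent current high → output clipping)
(B) oscillating regulator — no output miss; distorted output miss; output clipping miss; gain low match; hot component miss
(C) leaky coupling capacitor — no output miss; distorted output match; output clipping match; gain low match; hot component match
(D) thermal runaway in output stage — no output match; distorted output match; output clipping miss; gain low match; hot component match
(E) blown fuse — no output miss; distorted output match; output clipping miss; gain low match; hot component match
(F) open feedback resistor — no output miss; distorted output match; output clipping match; gain low match; hot component match
(G) cold solder joint on Q1 — no output miss; distorted output match; output clipping match; gain low miss; hot component miss
Only (A) is consistent with every observation.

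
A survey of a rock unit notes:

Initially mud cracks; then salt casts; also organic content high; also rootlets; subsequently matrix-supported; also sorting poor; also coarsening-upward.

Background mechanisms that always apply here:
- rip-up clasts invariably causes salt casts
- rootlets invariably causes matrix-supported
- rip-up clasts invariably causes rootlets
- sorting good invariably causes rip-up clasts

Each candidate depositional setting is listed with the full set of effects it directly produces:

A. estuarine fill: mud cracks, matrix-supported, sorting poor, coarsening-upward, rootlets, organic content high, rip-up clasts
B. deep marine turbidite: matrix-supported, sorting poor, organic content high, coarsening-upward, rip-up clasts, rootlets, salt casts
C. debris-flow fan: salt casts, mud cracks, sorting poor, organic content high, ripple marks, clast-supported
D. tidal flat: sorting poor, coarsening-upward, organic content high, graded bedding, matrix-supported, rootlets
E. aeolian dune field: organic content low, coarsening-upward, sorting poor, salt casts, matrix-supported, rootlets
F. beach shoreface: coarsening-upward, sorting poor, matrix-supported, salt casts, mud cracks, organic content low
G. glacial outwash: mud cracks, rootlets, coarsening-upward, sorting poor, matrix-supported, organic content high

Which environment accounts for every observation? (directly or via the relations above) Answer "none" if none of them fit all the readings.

A

Per-candidate check:
(A) estuarine fill — mud cracks match; salt casts match (through rip-up clasts → salt casts); organic content high match; rootlets match; matrix-supported match; sorting poor match; coarsening-upward match
(B) deep marine turbidite — mud cracks miss; salt casts match; organic content high match; rootlets match; matrix-supported match; sorting poor match; coarsening-upward match
(C) debris-flow fan — mud cracks match; salt casts match; organic content high match; rootlets miss; matrix-supported miss; sorting poor match; coarsening-upward miss
(D) tidal flat — mud cracks miss; salt casts miss; organic content high match; rootlets match; matrix-supported match; sorting poor match; coarsening-upward match
(E) aeolian dune field — fails on mud cracks, organic content high (predicts organic content low, not organic content high)
(F) beach shoreface — fails on organic content high, rootlets (predicts organic content low, not organic content high)
(G) glacial outwash — mud cracks match; salt casts miss; organic content high match; rootlets match; matrix-supported match; sorting poor match; coarsening-upward match
(A) is the only candidate with no mismatches.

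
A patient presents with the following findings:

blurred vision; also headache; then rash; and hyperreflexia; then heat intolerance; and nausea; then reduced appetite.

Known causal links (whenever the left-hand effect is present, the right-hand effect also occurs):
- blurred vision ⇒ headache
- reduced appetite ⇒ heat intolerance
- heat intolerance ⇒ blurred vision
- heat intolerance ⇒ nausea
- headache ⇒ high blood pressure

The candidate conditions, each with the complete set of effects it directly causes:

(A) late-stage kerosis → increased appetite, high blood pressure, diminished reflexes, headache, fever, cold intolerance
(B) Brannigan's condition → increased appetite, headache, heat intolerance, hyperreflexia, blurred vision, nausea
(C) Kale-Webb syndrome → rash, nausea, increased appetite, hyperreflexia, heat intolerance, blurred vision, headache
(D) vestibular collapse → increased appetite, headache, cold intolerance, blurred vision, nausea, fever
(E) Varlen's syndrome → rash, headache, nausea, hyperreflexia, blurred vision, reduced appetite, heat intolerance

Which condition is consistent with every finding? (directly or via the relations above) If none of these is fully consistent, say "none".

Checking each candidate against the observations:
(A) late-stage kerosis — blurred vision miss; headache match; rash miss; hyperreflexia miss; heat intolerance miss; nausea miss; reduced appetite miss
(B) Brannigan's condition — fails on rash, reduced appetite (predicts increased appetite, not reduced appetite)
(C) Kale-Webb syndrome — blurred vision match; headache match; rash match; hyperreflexia match; heat intolerance match; nausea match; reduced appetite miss
(D) vestibular collapse — blurred vision match; headache match; rash miss; hyperreflexia miss; heat intolerance miss; nausea match; reduced appetite miss
(E) Varlen's syndrome — accounts for every observation
Only (E) is consistent with every observation.

E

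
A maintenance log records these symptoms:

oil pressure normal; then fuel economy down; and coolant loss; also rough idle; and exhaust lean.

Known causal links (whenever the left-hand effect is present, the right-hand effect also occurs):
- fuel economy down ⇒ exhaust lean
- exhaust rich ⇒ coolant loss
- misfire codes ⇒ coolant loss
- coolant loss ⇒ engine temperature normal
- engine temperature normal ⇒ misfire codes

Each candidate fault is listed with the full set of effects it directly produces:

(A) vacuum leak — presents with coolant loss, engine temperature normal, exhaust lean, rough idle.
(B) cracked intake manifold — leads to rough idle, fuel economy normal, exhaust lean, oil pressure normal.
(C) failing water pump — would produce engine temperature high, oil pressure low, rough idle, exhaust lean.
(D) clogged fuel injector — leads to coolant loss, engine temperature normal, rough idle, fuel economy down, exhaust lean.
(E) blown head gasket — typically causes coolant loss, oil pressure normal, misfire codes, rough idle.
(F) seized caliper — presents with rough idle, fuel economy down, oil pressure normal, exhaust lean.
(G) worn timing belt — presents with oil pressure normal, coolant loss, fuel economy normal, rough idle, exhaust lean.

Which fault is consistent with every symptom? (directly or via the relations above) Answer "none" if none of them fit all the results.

none

Per-candidate check:
(A) vacuum leak — oil pressure normal NO; fuel economy down NO; coolant loss yes; rough idle yes; exhaust lean yes
(B) cracked intake manifold — oil pressure normal yes; fuel economy down NO; coolant loss NO; rough idle yes; exhaust lean yes
(C) failing water pump — fails on oil pressure normal, fuel economy down, coolant loss (predicts oil pressure low, not oil pressure normal)
(D) clogged fuel injector — oil pressure normal NO; fuel economy down yes; coolant loss yes; rough idle yes; exhaust lean yes
(E) blown head gasket — oil pressure normal yes; fuel economy down NO; coolant loss yes; rough idle yes; exhaust lean NO
(F) seized caliper — does not account for coolant loss
(G) worn timing belt — oil pressure normal yes; fuel economy down NO; coolant loss yes; rough idle yes; exhaust lean yes
No candidate is consistent with all observations.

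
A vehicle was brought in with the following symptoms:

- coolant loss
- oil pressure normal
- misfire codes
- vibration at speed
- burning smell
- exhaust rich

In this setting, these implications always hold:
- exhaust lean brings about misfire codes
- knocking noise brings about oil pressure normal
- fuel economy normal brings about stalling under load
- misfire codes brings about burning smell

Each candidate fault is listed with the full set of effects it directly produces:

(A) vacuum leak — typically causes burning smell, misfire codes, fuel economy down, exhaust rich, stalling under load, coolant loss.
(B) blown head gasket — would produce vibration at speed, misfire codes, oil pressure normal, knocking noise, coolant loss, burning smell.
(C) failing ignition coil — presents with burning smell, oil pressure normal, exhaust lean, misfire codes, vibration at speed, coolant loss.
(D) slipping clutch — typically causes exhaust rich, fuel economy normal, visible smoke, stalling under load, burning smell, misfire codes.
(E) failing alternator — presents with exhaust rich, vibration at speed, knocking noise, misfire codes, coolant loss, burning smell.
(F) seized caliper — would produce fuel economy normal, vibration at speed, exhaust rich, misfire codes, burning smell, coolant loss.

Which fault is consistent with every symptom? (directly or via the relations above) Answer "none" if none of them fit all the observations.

E

Checking each candidate against the observations:
(A) vacuum leak — does not account for oil pressure normal, vibration at speed
(B) blown head gasket — coolant loss yes; oil pressure normal yes; misfire codes yes; vibration at speed yes; burning smell yes; exhaust rich NO
(C) failing ignition coil — coolant loss yes; oil pressure normal yes; misfire codes yes; vibration at speed yes; burning smell yes; exhaust rich NO
(D) slipping clutch — coolant loss NO; oil pressure normal NO; misfire codes yes; vibration at speed NO; burning smell yes; exhaust rich yes
(E) failing alternator — accounts for every observation (oil pressure normal via knocking noise → oil pressure normal)
(F) seized caliper — coolant loss yes; oil pressure normal NO; misfire codes yes; vibration at speed yes; burning smell yes; exhaust rich yes
Only (E) is consistent with every observation.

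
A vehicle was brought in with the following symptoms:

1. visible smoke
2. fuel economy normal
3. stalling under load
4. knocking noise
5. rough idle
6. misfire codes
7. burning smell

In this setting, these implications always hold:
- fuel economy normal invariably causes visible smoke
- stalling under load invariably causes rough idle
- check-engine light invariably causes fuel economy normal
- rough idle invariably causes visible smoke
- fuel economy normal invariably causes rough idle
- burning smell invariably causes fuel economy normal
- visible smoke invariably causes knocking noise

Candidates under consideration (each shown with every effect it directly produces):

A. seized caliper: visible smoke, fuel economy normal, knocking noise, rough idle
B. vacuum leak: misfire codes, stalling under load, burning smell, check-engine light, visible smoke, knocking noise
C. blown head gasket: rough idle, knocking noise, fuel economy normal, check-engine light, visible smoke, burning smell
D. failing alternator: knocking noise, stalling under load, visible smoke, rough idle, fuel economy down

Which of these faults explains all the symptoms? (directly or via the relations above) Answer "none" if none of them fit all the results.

For each candidate, compare predicted effects to what was observed:
(A) seized caliper — does not account for stalling under load, misfire codes, burning smell
(B) vacuum leak — visible smoke match; fuel economy normal match (through burning smell → fuel economy normal); stalling under load match; knocking noise match; rough idle match (through stalling under load → rough idle); misfire codes match; burning smell match
(C) blown head gasket — visible smoke match; fuel economy normal match; stalling under load miss; knocking noise match; rough idle match; misfire codes miss; burning smell match
(D) failing alternator — fails on fuel economy normal, misfire codes, burning smell (predicts fuel economy down, not fuel economy normal)
(B) alone accounts for all the evidence.

B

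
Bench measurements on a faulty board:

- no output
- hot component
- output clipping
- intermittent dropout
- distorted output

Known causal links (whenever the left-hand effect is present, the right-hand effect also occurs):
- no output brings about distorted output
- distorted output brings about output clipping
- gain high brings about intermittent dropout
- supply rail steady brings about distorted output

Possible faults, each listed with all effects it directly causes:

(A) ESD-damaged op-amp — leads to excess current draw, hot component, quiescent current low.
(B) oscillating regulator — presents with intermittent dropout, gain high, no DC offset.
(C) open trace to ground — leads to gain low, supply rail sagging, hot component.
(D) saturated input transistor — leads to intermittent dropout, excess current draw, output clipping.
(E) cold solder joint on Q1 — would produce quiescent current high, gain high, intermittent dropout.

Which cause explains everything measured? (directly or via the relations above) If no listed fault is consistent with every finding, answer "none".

Checking each candidate against the observations:
(A) ESD-damaged op-amp — no output ✗; hot component ✓; output clipping ✗; intermittent dropout ✗; distorted output ✗
(B) oscillating regulator — does not account for no output, hot component, output clipping, distorted output
(C) open trace to ground — does not account for no output, output clipping, intermittent dropout, distorted output
(D) saturated input transistor — no output ✗; hot component ✗; output clipping ✓; intermittent dropout ✓; distorted output ✗
(E) cold solder joint on Q1 — no output ✗; hot component ✗; output clipping ✗; intermittent dropout ✓; distorted output ✗
Every candidate fails on at least one observation.

none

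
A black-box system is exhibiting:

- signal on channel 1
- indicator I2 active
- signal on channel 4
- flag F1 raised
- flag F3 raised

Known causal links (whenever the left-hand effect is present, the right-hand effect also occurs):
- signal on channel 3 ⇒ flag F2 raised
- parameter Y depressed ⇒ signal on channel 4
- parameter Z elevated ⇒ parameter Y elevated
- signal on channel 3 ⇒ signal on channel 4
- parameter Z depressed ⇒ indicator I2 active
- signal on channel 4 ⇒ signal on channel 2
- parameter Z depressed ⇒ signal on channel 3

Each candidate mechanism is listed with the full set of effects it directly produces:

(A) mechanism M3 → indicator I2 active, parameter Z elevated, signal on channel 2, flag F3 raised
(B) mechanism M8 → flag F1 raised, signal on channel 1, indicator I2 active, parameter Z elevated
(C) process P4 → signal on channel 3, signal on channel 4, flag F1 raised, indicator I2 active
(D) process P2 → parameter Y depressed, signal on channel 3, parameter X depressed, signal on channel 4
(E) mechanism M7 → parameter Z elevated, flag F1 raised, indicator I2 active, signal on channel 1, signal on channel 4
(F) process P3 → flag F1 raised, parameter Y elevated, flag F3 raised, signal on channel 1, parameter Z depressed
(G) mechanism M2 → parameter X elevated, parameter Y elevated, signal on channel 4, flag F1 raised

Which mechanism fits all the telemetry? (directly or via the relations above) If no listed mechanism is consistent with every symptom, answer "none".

Checking each candidate against the observations:
(A) mechanism M3 — does not account for signal on channel 1, signal on channel 4, flag F1 raised
(B) mechanism M8 — signal on channel 1 yes; indicator I2 active yes; signal on channel 4 NO; flag F1 raised yes; flag F3 raised NO
(C) process P4 — does not account for signal on channel 1, flag F3 raised
(D) process P2 — does not account for signal on channel 1, indicator I2 active, flag F1 raised, flag F3 raised
(E) mechanism M7 — does not account for flag F3 raised
(F) process P3 — accounts for every observation (indicator I2 active through parameter Z depressed → indicator I2 active)
(G) mechanism M2 — signal on channel 1 NO; indicator I2 active NO; signal on channel 4 yes; flag F1 raised yes; flag F3 raised NO
Only (F) is consistent with every observation.

F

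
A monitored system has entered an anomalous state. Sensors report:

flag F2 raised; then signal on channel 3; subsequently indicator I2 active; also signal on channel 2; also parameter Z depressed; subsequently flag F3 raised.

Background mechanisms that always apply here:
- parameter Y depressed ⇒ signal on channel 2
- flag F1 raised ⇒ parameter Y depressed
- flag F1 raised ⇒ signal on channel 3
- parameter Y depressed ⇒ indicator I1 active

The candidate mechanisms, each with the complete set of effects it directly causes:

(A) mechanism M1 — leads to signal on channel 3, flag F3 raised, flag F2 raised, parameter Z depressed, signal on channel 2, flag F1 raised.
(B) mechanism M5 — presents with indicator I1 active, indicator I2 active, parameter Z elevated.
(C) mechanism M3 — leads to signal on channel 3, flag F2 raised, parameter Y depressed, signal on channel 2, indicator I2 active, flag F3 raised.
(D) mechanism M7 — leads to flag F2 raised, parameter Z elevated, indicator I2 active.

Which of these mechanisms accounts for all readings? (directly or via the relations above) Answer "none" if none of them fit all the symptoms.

Checking each candidate against the observations:
(A) mechanism M1 — flag F2 raised match; signal on channel 3 match; indicator I2 active miss; signal on channel 2 match; parameter Z depressed match; flag F3 raised match
(B) mechanism M5 — flag F2 raised miss; signal on channel 3 miss; indicator I2 active match; signal on channel 2 miss; parameter Z depressed miss; flag F3 raised miss
(C) mechanism M3 — flag F2 raised match; signal on channel 3 match; indicator I2 active match; signal on channel 2 match; parameter Z depressed miss; flag F3 raised match
(D) mechanism M7 — flag F2 raised match; signal on channel 3 miss; indicator I2 active match; signal on channel 2 miss; parameter Z depressed miss; flag F3 raised miss
None of the listed candidates fits everything.

none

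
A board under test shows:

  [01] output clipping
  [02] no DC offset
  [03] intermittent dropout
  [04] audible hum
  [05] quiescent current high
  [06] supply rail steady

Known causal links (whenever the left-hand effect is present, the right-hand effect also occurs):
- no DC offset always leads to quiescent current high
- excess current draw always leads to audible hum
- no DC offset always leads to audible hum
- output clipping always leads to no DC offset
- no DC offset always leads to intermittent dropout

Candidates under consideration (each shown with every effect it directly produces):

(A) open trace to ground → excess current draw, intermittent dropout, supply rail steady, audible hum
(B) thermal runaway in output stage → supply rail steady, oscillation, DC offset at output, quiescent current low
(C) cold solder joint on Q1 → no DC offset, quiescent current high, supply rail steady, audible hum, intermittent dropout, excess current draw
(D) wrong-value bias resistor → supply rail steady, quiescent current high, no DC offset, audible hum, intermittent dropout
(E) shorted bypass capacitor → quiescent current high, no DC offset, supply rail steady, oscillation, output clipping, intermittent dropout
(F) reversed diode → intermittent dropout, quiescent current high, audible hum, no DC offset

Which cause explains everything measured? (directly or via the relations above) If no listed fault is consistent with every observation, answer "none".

E

Per-candidate check:
(A) open trace to ground — output clipping NO; no DC offset NO; intermittent dropout yes; audible hum yes; quiescent current high NO; supply rail steady yes
(B) thermal runaway in output stage — fails on output clipping, no DC offset, intermittent dropout, audible hum, quiescent current high (predicts DC offset at output, not no DC offset; predicts quiescent current low, not quiescent current high)
(C) cold solder joint on Q1 — does not account for output clipping
(D) wrong-value bias resistor — output clipping NO; no DC offset yes; intermittent dropout yes; audible hum yes; quiescent current high yes; supply rail steady yes
(E) shorted bypass capacitor — output clipping yes; no DC offset yes; intermittent dropout yes; audible hum yes (through no DC offset → audible hum); quiescent current high yes; supply rail steady yes
(F) reversed diode — does not account for output clipping, supply rail steady
(E) alone accounts for all the evidence.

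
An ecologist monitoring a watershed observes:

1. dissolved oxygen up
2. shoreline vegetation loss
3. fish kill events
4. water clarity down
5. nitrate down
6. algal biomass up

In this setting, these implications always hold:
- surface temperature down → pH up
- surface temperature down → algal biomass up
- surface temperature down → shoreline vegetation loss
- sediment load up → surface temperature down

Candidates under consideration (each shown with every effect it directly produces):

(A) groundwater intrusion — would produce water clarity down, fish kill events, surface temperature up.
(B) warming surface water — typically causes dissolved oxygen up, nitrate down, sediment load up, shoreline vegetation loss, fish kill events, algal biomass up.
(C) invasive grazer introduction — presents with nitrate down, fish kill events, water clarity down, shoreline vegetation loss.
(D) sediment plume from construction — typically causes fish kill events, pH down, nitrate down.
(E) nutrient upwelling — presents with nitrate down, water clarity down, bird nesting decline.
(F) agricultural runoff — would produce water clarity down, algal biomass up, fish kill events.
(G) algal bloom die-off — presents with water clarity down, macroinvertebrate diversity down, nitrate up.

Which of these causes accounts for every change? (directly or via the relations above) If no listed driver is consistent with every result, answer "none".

Testing each hypothesis:
(A) groundwater intrusion — does not account for dissolved oxygen up, shoreline vegetation loss, nitrate down, algal biomass up
(B) warming surface water — dissolved oxygen up +; shoreline vegetation loss +; fish kill events +; water clarity down -; nitrate down +; algal biomass up +
(C) invasive grazer introduction — dissolved oxygen up -; shoreline vegetation loss +; fish kill events +; water clarity down +; nitrate down +; algal biomass up -
(D) sediment plume from construction — dissolved oxygen up -; shoreline vegetation loss -; fish kill events +; water clarity down -; nitrate down +; algal biomass up -
(E) nutrient upwelling — dissolved oxygen up -; shoreline vegetation loss -; fish kill events -; water clarity down +; nitrate down +; algal biomass up -
(F) agricultural runoff — does not account for dissolved oxygen up, shoreline vegetation loss, nitrate down
(G) algal bloom die-off — dissolved oxygen up -; shoreline vegetation loss -; fish kill events -; water clarity down +; nitrate down -; algal biomass up -
None of the listed candidates fits everything.

none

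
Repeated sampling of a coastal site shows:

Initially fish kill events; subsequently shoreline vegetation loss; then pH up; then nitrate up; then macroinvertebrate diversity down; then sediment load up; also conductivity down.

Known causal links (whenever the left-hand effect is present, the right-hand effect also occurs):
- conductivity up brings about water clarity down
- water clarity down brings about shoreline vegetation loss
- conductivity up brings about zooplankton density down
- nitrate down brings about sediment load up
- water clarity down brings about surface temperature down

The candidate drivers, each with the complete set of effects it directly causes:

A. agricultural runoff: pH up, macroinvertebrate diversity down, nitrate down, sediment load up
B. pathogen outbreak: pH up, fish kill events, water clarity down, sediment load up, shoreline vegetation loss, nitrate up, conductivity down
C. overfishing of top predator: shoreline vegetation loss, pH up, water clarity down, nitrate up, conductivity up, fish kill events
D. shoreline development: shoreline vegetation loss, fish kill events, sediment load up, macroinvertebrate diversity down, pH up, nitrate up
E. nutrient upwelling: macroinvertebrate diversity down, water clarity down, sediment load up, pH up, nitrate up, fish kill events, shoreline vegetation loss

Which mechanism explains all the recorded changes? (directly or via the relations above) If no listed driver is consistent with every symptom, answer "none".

none

Checking each candidate against the observations:
(A) agricultural runoff — fails on fish kill events, shoreline vegetation loss, nitrate up, conductivity down (predicts nitrate down, not nitrate up)
(B) pathogen outbreak — fish kill events ✓; shoreline vegetation loss ✓; pH up ✓; nitrate up ✓; macroinvertebrate diversity down ✗; sediment load up ✓; conductivity down ✓
(C) overfishing of top predator — fish kill events ✓; shoreline vegetation loss ✓; pH up ✓; nitrate up ✓; macroinvertebrate diversity down ✗; sediment load up ✗; conductivity down ✗
(D) shoreline development — does not account for conductivity down
(E) nutrient upwelling — does not account for conductivity down
None of the listed candidates fits everything.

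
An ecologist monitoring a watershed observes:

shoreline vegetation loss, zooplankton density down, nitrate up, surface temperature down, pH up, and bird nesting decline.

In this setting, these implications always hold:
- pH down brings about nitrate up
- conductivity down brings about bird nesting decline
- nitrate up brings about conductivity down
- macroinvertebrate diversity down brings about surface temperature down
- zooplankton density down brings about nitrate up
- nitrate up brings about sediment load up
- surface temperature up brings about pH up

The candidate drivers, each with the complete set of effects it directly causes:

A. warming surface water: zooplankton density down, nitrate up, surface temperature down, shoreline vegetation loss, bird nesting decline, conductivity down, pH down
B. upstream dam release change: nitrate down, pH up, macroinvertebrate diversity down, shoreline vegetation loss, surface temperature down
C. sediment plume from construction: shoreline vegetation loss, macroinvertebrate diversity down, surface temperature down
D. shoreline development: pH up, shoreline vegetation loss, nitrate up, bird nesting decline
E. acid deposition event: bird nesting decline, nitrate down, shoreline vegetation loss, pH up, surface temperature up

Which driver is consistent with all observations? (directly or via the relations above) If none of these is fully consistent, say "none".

Per-candidate check:
(A) warming surface water — shoreline vegetation loss match; zooplankton density down match; nitrate up match; surface temperature down match; pH up miss; bird nesting decline match
(B) upstream dam release change — shoreline vegetation loss match; zooplankton density down miss; nitrate up miss; surface temperature down match; pH up match; bird nesting decline miss
(C) sediment plume from construction — shoreline vegetation loss match; zooplankton density down miss; nitrate up miss; surface temperature down match; pH up miss; bird nesting decline miss
(D) shoreline development — shoreline vegetation loss match; zooplankton density down miss; nitrate up match; surface temperature down miss; pH up match; bird nesting decline match
(E) acid deposition event — fails on zooplankton density down, nitrate up, surface temperature down (predicts nitrate down, not nitrate up; predicts surface temperature up, not surface temperature down)
Every candidate fails on at least one observation.

none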